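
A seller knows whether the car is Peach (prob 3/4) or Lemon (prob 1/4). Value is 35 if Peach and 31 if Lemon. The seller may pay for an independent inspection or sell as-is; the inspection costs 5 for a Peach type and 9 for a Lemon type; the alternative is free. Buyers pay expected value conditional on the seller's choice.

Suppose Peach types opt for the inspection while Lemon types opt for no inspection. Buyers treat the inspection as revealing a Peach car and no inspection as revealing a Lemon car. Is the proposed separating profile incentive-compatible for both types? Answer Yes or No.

No

Under these beliefs, the inspection earns price 35 and no inspection earns price 31.
Peach: the inspection nets 35 − 5 = 30; no inspection nets 31. Peach would deviate to no inspection.
Lemon: the inspection nets 35 − 9 = 26; no inspection nets 31. Lemon prefers no inspection.
Peach has a profitable deviation, so the profile is not an equilibrium.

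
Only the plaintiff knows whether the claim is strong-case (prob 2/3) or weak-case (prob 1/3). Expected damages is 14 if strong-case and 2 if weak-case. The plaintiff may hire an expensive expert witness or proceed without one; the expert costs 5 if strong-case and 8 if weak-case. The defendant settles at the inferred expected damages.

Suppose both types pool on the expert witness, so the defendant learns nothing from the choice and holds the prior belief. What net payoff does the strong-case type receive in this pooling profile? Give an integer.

Pooled settlement = 2/3·14 + 1/3·2 = 10.
strong-case pays cost 5 for the expert witness, so net payoff = 10 − 5 = 5.

5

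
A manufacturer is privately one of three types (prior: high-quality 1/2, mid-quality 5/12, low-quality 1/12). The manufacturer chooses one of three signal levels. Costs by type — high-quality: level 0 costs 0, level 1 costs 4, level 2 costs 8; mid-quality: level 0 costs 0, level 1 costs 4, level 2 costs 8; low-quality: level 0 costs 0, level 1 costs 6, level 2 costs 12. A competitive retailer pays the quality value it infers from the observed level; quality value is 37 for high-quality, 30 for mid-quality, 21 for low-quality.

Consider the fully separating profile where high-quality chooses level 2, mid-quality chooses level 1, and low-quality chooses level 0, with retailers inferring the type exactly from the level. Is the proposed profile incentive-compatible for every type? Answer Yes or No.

Separating prices: level 2 → 37, level 1 → 30, level 0 → 21.
high-quality (assigned level 2): level 0: 21 − 0 = 21; level 1: 30 − 4 = 26; level 2: 37 − 8 = 29. high-quality stays.
mid-quality (assigned level 1): level 0: 21 − 0 = 21; level 1: 30 − 4 = 26; level 2: 37 − 8 = 29. mid-quality prefers level 2.
low-quality (assigned level 0): level 0: 21 − 0 = 21; level 1: 30 − 6 = 24; level 2: 37 − 12 = 25. low-quality prefers level 2.
At least one type deviates; the separating profile fails.

No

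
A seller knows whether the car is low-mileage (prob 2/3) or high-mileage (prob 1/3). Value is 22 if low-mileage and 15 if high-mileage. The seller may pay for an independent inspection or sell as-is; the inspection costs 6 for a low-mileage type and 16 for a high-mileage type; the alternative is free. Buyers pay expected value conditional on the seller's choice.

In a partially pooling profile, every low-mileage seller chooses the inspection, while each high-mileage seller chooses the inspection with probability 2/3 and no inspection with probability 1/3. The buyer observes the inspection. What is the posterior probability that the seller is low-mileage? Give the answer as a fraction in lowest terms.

3/4

P(the inspection) = (2/3)·1 + (1/3)·(2/3) = 8/9.
By Bayes' rule, P(low-mileage | the inspection) = (2/3) / (8/9) = 3/4.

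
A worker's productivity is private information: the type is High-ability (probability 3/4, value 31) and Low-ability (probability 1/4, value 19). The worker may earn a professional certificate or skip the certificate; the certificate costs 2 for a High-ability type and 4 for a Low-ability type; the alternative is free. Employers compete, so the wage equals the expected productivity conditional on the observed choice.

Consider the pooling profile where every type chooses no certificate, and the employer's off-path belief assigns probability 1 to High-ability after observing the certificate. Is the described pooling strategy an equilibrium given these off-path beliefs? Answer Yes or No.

No

On path, the employer holds the prior and pays 3/4·31 + 1/4·19 = 28. Off path (the certificate), believing High-ability, it pays 31.
High-ability: no certificate nets 28; the certificate nets 31 − 2 = 29. High-ability would deviate.
Low-ability: no certificate nets 28; the certificate nets 31 − 4 = 27. Low-ability stays.
A type deviates, so pooling fails.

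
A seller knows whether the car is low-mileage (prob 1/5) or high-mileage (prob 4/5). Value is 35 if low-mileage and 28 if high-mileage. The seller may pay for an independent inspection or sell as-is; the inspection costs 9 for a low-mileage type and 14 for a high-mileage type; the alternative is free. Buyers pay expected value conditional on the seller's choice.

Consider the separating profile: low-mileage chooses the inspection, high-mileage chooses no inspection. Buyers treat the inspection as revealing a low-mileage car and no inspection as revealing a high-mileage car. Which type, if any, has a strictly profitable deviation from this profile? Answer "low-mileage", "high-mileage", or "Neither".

low-mileage

The inspection pays 35; no inspection pays 28.
low-mileage: assigned the inspection, nets 35 − 9 = 26; deviating to no inspection nets 28.
high-mileage: assigned no inspection, nets 28; deviating to the inspection nets 35 − 14 = 21.
The low-mileage type gains 2 by deviating.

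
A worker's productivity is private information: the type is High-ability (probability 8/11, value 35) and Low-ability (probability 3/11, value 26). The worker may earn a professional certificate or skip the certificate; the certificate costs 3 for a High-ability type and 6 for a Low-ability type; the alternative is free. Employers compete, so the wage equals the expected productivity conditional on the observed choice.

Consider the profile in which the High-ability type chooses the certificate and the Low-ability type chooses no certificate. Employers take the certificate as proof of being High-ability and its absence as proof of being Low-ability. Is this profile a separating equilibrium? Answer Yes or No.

No

Under these beliefs, the certificate earns wage 35 and no certificate earns wage 26.
High-ability: the certificate nets 35 − 3 = 32; no certificate nets 26. High-ability prefers the certificate.
Low-ability: the certificate nets 35 − 6 = 29; no certificate nets 26. Low-ability would deviate to the certificate.
Low-ability has a profitable deviation, so the profile is not an equilibrium.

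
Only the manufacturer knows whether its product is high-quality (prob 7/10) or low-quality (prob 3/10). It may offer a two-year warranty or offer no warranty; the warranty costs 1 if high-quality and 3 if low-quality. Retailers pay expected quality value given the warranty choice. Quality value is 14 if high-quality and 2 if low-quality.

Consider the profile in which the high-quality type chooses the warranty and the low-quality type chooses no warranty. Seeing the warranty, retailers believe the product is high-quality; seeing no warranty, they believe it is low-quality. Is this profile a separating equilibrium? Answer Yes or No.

No

Under these beliefs, the warranty earns price 14 and no warranty earns price 2.
high-quality: the warranty nets 14 − 1 = 13; no warranty nets 2. high-quality prefers the warranty.
low-quality: the warranty nets 14 − 3 = 11; no warranty nets 2. low-quality would deviate to the warranty.
low-quality has a profitable deviation, so the profile is not an equilibrium.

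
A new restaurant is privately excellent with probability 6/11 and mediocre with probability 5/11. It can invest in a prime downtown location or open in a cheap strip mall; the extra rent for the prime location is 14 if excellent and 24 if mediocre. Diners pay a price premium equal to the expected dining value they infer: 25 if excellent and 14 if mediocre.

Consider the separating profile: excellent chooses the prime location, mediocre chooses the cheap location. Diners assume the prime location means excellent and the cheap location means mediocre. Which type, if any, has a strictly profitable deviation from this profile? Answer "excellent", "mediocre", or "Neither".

excellent

The prime location pays 25; the cheap location pays 14.
excellent: assigned the prime location, nets 25 − 14 = 11; deviating to the cheap location nets 14.
mediocre: assigned the cheap location, nets 14; deviating to the prime location nets 25 − 24 = 1.
The excellent type gains 3 by deviating.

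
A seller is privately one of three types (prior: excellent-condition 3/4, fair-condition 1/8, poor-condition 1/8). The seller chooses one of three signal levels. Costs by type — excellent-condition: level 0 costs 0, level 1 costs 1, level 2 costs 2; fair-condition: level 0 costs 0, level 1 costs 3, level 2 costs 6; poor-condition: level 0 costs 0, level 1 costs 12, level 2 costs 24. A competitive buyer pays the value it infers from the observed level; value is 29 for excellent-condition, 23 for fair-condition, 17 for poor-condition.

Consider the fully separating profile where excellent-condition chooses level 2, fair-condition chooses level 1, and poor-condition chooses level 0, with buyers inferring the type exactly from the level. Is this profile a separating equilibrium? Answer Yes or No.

No

Separating prices: level 2 → 29, level 1 → 23, level 0 → 17.
excellent-condition (assigned level 2): level 0: 17 − 0 = 17; level 1: 23 − 1 = 22; level 2: 29 − 2 = 27. excellent-condition stays.
fair-condition (assigned level 1): level 0: 17 − 0 = 17; level 1: 23 − 3 = 20; level 2: 29 − 6 = 23. fair-condition prefers level 2.
poor-condition (assigned level 0): level 0: 17 − 0 = 17; level 1: 23 − 12 = 11; level 2: 29 − 24 = 5. poor-condition stays.
At least one type deviates; the separating profile fails.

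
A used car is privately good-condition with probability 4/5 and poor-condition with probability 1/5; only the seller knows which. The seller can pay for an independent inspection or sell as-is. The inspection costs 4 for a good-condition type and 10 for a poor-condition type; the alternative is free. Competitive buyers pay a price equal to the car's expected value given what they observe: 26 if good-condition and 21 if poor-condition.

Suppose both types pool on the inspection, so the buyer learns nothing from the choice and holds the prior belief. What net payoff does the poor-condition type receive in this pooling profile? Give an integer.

Pooled price = 4/5·26 + 1/5·21 = 25.
poor-condition pays cost 10 for the inspection, so net payoff = 25 − 10 = 15.

15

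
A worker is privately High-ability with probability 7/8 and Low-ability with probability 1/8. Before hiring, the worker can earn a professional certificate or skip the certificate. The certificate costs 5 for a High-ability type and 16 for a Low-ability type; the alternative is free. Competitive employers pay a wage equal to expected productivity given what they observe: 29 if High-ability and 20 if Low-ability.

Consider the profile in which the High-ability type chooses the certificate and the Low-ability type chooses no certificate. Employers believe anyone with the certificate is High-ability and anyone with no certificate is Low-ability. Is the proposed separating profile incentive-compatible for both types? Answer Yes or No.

Under these beliefs, the certificate earns wage 29 and no certificate earns wage 20.
High-ability: the certificate nets 29 − 5 = 24; no certificate nets 20. High-ability prefers the certificate.
Low-ability: the certificate nets 29 − 16 = 13; no certificate nets 20. Low-ability prefers no certificate.
Neither type deviates, so the separating profile is an equilibrium.

Yes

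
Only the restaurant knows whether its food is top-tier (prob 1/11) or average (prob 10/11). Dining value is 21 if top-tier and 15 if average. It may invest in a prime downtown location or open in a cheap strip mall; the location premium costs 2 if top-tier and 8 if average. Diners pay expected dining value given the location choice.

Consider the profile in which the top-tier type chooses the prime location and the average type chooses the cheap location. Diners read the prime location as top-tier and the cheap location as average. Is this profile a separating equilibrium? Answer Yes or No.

Yes

Under these beliefs, the prime location earns price premium 21 and the cheap location earns price premium 15.
top-tier: the prime location nets 21 − 2 = 19; the cheap location nets 15. top-tier prefers the prime location.
average: the prime location nets 21 − 8 = 13; the cheap location nets 15. average prefers the cheap location.
Neither type deviates, so the separating profile is an equilibrium.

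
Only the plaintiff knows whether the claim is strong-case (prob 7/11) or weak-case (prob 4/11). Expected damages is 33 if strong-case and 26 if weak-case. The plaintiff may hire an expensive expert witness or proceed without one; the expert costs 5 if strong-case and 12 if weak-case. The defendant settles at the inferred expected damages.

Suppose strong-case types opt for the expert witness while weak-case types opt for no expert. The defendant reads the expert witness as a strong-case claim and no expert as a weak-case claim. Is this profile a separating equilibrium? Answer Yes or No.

Under these beliefs, the expert witness earns settlement 33 and no expert earns settlement 26.
strong-case: the expert witness nets 33 − 5 = 28; no expert nets 26. strong-case prefers the expert witness.
weak-case: the expert witness nets 33 − 12 = 21; no expert nets 26. weak-case prefers no expert.
Neither type deviates, so the separating profile is an equilibrium.

Yes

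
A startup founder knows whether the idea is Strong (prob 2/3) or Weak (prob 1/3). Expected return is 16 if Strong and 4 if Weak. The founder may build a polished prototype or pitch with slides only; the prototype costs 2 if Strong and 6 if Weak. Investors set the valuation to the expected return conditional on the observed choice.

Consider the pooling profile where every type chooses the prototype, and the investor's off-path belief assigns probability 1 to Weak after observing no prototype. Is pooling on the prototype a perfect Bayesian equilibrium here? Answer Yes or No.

On path, the investor holds the prior and pays 2/3·16 + 1/3·4 = 12. Off path (no prototype), believing Weak, it pays 4.
Strong: the prototype nets 12 − 2 = 10; no prototype nets 4. Strong stays.
Weak: the prototype nets 12 − 6 = 6; no prototype nets 4. Weak stays.
No type deviates, so pooling is sustained.

Yes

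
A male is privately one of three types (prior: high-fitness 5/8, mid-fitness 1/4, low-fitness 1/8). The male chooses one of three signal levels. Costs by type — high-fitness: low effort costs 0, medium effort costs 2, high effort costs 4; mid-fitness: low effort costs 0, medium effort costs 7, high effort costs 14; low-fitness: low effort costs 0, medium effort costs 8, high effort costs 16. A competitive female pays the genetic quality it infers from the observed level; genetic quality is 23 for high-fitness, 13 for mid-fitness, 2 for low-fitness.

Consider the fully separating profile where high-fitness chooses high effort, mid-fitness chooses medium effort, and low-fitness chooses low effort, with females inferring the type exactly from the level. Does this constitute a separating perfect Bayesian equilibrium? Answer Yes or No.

Separating mating payoffs: high effort → 23, medium effort → 13, low effort → 2.
high-fitness (assigned high effort): low effort: 2 − 0 = 2; medium effort: 13 − 2 = 11; high effort: 23 − 4 = 19. high-fitness stays.
mid-fitness (assigned medium effort): low effort: 2 − 0 = 2; medium effort: 13 − 7 = 6; high effort: 23 − 14 = 9. mid-fitness prefers high effort.
low-fitness (assigned low effort): low effort: 2 − 0 = 2; medium effort: 13 − 8 = 5; high effort: 23 − 16 = 7. low-fitness prefers high effort.
At least one type deviates; the separating profile fails.

No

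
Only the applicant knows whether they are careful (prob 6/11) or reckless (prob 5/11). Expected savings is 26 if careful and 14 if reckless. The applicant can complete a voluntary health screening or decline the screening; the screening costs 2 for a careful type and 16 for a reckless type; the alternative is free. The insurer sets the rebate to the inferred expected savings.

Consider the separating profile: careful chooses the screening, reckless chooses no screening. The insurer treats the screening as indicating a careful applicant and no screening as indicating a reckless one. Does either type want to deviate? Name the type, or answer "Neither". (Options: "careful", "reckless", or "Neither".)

The screening pays 26; no screening pays 14.
careful: assigned the screening, nets 26 − 2 = 24; deviating to no screening nets 14.
reckless: assigned no screening, nets 14; deviating to the screening nets 26 − 16 = 10.
Both types strictly prefer their assigned action; no profitable deviation.

Neither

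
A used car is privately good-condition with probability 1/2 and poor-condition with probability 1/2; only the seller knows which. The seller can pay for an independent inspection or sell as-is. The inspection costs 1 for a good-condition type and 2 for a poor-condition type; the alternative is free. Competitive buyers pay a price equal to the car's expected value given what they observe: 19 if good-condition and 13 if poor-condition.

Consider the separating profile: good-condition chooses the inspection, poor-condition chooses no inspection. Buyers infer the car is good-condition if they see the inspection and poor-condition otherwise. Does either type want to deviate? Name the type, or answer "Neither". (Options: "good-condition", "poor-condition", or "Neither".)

poor-condition

The inspection pays 19; no inspection pays 13.
good-condition: assigned the inspection, nets 19 − 1 = 18; deviating to no inspection nets 13.
poor-condition: assigned no inspection, nets 13; deviating to the inspection nets 19 − 2 = 17.
The poor-condition type gains 4 by deviating.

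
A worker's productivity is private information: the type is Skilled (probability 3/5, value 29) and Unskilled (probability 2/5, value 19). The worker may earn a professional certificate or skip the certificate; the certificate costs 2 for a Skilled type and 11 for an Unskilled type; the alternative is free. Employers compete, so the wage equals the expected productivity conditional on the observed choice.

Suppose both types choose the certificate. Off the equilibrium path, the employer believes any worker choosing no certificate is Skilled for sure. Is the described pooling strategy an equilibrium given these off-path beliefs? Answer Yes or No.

No

On path, the employer holds the prior and pays 3/5·29 + 2/5·19 = 25. Off path (no certificate), believing Skilled, it pays 29.
Skilled: the certificate nets 25 − 2 = 23; no certificate nets 29. Skilled would deviate.
Unskilled: the certificate nets 25 − 11 = 14; no certificate nets 29. Unskilled would deviate.
A type deviates, so pooling fails.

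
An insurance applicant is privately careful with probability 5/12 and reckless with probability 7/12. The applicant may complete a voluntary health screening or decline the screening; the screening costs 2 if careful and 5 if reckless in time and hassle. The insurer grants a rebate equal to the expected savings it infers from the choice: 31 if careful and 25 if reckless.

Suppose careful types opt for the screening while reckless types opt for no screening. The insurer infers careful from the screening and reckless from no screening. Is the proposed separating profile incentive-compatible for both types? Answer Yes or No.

No

Under these beliefs, the screening earns rebate 31 and no screening earns rebate 25.
careful: the screening nets 31 − 2 = 29; no screening nets 25. careful prefers the screening.
reckless: the screening nets 31 − 5 = 26; no screening nets 25. reckless would deviate to the screening.
reckless has a profitable deviation, so the profile is not an equilibrium.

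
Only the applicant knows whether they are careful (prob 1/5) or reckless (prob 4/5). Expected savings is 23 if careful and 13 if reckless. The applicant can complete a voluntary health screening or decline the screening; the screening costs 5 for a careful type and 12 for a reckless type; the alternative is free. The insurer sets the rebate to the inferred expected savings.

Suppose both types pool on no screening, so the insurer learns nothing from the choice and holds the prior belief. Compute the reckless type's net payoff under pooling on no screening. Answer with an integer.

Pooled rebate = 1/5·23 + 4/5·13 = 15.
reckless pays no cost for no screening, so net payoff = 15.

15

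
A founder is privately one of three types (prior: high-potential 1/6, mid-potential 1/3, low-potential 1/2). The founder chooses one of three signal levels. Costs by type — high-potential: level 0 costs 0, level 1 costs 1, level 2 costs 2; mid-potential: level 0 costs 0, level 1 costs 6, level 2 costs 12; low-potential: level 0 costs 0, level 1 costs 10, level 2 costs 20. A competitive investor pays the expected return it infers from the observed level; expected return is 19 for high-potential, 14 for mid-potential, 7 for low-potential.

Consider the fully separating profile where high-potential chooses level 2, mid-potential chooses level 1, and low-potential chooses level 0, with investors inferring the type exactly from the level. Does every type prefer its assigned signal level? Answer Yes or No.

Separating valuations: level 2 → 19, level 1 → 14, level 0 → 7.
high-potential (assigned level 2): level 0: 7 − 0 = 7; level 1: 14 − 1 = 13; level 2: 19 − 2 = 17. high-potential stays.
mid-potential (assigned level 1): level 0: 7 − 0 = 7; level 1: 14 − 6 = 8; level 2: 19 − 12 = 7. mid-potential stays.
low-potential (assigned level 0): level 0: 7 − 0 = 7; level 1: 14 − 10 = 4; level 2: 19 − 20 = -1. low-potential stays.
Every type prefers its assigned level; separation holds.

Yes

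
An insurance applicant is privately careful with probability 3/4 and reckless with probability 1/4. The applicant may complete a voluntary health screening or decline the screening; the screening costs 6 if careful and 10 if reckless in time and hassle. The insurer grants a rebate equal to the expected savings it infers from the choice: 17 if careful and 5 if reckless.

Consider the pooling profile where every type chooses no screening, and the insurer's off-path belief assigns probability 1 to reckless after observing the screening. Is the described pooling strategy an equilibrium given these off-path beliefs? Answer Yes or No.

Yes

On path, the insurer holds the prior and pays 3/4·17 + 1/4·5 = 14. Off path (the screening), believing reckless, it pays 5.
careful: no screening nets 14; the screening nets 5 − 6 = -1. careful stays.
reckless: no screening nets 14; the screening nets 5 − 10 = -5. reckless stays.
No type deviates, so pooling is sustained.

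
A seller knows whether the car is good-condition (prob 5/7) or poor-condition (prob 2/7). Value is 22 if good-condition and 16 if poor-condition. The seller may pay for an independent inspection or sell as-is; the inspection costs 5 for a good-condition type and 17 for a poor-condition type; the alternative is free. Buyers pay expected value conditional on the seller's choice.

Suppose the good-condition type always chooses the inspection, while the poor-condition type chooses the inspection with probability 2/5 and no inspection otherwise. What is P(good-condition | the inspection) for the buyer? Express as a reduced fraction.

P(the inspection) = (5/7)·1 + (2/7)·(2/5) = 29/35.
By Bayes' rule, P(good-condition | the inspection) = (5/7) / (29/35) = 25/29.

25/29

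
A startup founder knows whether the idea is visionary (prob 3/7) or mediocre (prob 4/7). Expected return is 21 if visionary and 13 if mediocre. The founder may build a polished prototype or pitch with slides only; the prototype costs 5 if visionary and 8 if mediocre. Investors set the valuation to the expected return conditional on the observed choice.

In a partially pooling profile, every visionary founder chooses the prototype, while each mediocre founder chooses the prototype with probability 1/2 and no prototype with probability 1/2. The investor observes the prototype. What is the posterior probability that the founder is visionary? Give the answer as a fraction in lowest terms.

3/5

P(the prototype) = (3/7)·1 + (4/7)·(1/2) = 5/7.
By Bayes' rule, P(visionary | the prototype) = (3/7) / (5/7) = 3/5.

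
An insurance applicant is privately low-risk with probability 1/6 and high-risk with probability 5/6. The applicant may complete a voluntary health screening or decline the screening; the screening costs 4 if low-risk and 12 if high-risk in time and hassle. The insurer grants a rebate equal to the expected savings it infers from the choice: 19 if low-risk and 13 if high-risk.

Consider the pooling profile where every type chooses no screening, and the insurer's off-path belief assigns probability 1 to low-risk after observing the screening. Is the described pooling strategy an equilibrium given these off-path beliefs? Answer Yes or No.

On path, the insurer holds the prior and pays 1/6·19 + 5/6·13 = 14. Off path (the screening), believing low-risk, it pays 19.
low-risk: no screening nets 14; the screening nets 19 − 4 = 15. low-risk would deviate.
high-risk: no screening nets 14; the screening nets 19 − 12 = 7. high-risk stays.
A type deviates, so pooling fails.

No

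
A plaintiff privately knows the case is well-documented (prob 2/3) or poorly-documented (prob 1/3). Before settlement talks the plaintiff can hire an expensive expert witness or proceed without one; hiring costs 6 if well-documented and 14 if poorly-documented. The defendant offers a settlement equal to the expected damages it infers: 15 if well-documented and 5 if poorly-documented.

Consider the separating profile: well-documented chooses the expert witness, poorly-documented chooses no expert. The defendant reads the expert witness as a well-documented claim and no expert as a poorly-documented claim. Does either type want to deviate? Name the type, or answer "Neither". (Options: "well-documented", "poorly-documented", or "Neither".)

The expert witness pays 15; no expert pays 5.
well-documented: assigned the expert witness, nets 15 − 6 = 9; deviating to no expert nets 5.
poorly-documented: assigned no expert, nets 5; deviating to the expert witness nets 15 − 14 = 1.
Both types strictly prefer their assigned action; no profitable deviation.

Neither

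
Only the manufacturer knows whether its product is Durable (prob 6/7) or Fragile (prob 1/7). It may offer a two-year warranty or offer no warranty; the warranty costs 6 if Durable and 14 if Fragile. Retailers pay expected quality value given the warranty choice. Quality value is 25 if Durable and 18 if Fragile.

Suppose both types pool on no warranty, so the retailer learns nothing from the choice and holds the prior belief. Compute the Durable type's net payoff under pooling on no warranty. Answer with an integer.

24

Pooled price = 6/7·25 + 1/7·18 = 24.
Durable pays no cost for no warranty, so net payoff = 24.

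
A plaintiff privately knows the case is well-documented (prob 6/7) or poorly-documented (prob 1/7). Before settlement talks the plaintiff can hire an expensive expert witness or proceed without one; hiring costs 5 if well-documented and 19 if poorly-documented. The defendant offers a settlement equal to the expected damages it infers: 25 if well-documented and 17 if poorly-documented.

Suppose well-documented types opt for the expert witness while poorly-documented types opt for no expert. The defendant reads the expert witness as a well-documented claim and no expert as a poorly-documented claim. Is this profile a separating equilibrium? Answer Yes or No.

Under these beliefs, the expert witness earns settlement 25 and no expert earns settlement 17.
well-documented: the expert witness nets 25 − 5 = 20; no expert nets 17. well-documented prefers the expert witness.
poorly-documented: the expert witness nets 25 − 19 = 6; no expert nets 17. poorly-documented prefers no expert.
Neither type deviates, so the separating profile is an equilibrium.

Yes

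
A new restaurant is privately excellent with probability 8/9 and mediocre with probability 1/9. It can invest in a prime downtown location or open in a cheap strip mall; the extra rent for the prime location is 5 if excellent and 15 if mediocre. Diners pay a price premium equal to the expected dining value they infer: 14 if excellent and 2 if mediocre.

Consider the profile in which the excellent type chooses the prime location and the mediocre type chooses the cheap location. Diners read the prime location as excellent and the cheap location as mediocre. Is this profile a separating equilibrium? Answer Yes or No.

Under these beliefs, the prime location earns price premium 14 and the cheap location earns price premium 2.
excellent: the prime location nets 14 − 5 = 9; the cheap location nets 2. excellent prefers the prime location.
mediocre: the prime location nets 14 − 15 = -1; the cheap location nets 2. mediocre prefers the cheap location.
Neither type deviates, so the separating profile is an equilibrium.

Yes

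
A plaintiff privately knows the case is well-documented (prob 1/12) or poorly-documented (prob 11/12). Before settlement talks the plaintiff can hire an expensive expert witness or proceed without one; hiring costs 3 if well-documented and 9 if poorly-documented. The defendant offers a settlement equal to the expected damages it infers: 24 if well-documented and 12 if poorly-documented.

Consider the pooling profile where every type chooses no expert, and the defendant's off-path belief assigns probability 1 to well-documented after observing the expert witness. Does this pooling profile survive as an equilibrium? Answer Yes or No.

No

On path, the defendant holds the prior and pays 1/12·24 + 11/12·12 = 13. Off path (the expert witness), believing well-documented, it pays 24.
well-documented: no expert nets 13; the expert witness nets 24 − 3 = 21. well-documented would deviate.
poorly-documented: no expert nets 13; the expert witness nets 24 − 9 = 15. poorly-documented would deviate.
A type deviates, so pooling fails.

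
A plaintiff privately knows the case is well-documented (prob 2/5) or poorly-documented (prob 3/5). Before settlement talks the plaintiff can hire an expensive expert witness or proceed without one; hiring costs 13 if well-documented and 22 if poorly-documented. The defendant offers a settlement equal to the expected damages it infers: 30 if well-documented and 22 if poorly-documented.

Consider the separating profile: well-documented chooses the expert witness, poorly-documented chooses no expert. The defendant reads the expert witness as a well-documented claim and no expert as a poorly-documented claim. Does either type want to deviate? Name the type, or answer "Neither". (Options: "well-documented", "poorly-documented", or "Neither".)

The expert witness pays 30; no expert pays 22.
well-documented: assigned the expert witness, nets 30 − 13 = 17; deviating to no expert nets 22.
poorly-documented: assigned no expert, nets 22; deviating to the expert witness nets 30 − 22 = 8.
The well-documented type gains 5 by deviating.

well-documented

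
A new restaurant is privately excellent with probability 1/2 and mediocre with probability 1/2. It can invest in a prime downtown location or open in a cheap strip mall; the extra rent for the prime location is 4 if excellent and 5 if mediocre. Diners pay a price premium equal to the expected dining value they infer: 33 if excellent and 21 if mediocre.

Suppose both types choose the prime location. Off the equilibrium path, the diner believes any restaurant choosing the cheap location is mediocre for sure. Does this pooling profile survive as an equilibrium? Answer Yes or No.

On path, the diner holds the prior and pays 1/2·33 + 1/2·21 = 27. Off path (the cheap location), believing mediocre, it pays 21.
excellent: the prime location nets 27 − 4 = 23; the cheap location nets 21. excellent stays.
mediocre: the prime location nets 27 − 5 = 22; the cheap location nets 21. mediocre stays.
No type deviates, so pooling is sustained.

Yes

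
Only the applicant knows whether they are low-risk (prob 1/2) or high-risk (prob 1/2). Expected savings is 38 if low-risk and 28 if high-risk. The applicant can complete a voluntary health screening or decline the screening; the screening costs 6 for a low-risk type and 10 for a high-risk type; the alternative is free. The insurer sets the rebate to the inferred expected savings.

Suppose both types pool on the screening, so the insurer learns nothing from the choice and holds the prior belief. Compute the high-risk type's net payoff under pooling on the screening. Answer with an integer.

23

Pooled rebate = 1/2·38 + 1/2·28 = 33.
high-risk pays cost 10 for the screening, so net payoff = 33 − 10 = 23.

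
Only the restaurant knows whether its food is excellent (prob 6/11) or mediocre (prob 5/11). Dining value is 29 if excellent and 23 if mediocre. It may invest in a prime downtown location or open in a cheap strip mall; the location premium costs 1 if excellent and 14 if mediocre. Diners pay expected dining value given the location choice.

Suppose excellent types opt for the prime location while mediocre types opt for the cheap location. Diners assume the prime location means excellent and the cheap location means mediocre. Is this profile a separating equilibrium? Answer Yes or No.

Under these beliefs, the prime location earns price premium 29 and the cheap location earns price premium 23.
excellent: the prime location nets 29 − 1 = 28; the cheap location nets 23. excellent prefers the prime location.
mediocre: the prime location nets 29 − 14 = 15; the cheap location nets 23. mediocre prefers the cheap location.
Neither type deviates, so the separating profile is an equilibrium.

Yes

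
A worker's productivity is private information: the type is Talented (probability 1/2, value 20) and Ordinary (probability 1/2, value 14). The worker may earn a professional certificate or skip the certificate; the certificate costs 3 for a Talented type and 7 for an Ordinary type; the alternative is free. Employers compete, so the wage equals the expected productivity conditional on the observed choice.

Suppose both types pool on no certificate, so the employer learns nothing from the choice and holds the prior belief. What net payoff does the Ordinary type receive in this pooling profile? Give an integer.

17

Pooled wage = 1/2·20 + 1/2·14 = 17.
Ordinary pays no cost for no certificate, so net payoff = 17.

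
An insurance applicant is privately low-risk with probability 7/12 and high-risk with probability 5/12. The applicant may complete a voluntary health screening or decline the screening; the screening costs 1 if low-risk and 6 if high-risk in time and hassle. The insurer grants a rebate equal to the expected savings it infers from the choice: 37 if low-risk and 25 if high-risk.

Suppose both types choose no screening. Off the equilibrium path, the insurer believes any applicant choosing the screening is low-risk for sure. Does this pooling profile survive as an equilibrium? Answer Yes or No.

On path, the insurer holds the prior and pays 7/12·37 + 5/12·25 = 32. Off path (the screening), believing low-risk, it pays 37.
low-risk: no screening nets 32; the screening nets 37 − 1 = 36. low-risk would deviate.
high-risk: no screening nets 32; the screening nets 37 − 6 = 31. high-risk stays.
A type deviates, so pooling fails.

No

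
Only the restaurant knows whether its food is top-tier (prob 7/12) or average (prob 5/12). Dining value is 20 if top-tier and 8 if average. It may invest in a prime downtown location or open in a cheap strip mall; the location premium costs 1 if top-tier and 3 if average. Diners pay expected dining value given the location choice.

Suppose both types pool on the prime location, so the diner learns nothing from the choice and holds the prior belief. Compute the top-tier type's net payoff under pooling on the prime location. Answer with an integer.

14

Pooled price premium = 7/12·20 + 5/12·8 = 15.
top-tier pays cost 1 for the prime location, so net payoff = 15 − 1 = 14.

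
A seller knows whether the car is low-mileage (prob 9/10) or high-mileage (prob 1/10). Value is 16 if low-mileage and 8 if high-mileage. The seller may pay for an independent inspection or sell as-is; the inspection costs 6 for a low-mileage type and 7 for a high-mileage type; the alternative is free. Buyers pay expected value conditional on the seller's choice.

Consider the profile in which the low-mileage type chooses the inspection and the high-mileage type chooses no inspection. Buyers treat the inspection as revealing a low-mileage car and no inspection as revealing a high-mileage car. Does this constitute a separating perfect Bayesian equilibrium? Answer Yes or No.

No

Under these beliefs, the inspection earns price 16 and no inspection earns price 8.
low-mileage: the inspection nets 16 − 6 = 10; no inspection nets 8. low-mileage prefers the inspection.
high-mileage: the inspection nets 16 − 7 = 9; no inspection nets 8. high-mileage would deviate to the inspection.
high-mileage has a profitable deviation, so the profile is not an equilibrium.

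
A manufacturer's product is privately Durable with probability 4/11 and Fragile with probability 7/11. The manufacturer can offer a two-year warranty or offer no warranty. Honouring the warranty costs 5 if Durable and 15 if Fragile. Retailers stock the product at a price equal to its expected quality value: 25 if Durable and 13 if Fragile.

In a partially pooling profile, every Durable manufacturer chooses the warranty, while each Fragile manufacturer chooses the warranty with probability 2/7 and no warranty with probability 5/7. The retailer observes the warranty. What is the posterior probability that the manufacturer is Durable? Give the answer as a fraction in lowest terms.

2/3

P(the warranty) = (4/11)·1 + (7/11)·(2/7) = 6/11.
By Bayes' rule, P(Durable | the warranty) = (4/11) / (6/11) = 2/3.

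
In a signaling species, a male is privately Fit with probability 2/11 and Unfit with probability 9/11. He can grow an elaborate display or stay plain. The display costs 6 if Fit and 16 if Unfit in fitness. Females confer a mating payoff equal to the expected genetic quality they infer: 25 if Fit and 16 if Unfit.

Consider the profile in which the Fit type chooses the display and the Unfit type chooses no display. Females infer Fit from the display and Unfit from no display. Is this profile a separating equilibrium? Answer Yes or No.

Yes

Under these beliefs, the display earns mating payoff 25 and no display earns mating payoff 16.
Fit: the display nets 25 − 6 = 19; no display nets 16. Fit prefers the display.
Unfit: the display nets 25 − 16 = 9; no display nets 16. Unfit prefers no display.
Neither type deviates, so the separating profile is an equilibrium.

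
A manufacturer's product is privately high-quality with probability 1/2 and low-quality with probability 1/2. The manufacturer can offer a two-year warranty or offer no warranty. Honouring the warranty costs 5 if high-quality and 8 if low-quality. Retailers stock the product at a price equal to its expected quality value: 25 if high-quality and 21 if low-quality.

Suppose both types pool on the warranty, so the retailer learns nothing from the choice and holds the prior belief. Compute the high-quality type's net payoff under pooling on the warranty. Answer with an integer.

Pooled price = 1/2·25 + 1/2·21 = 23.
high-quality pays cost 5 for the warranty, so net payoff = 23 − 5 = 18.

18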